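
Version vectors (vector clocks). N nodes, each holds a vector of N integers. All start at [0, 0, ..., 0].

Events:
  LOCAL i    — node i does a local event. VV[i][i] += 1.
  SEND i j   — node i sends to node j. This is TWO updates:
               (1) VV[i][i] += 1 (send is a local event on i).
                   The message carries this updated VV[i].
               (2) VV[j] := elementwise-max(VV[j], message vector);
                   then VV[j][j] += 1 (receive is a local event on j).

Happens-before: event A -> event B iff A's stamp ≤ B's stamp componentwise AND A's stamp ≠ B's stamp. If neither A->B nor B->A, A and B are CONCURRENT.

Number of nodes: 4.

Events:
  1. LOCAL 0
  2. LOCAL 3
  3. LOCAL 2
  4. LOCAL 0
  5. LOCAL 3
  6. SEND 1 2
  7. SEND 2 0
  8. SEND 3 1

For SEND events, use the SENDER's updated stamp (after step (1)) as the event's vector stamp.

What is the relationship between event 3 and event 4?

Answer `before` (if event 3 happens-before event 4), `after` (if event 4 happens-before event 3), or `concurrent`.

Answer: concurrent

Derivation:
Initial: VV[0]=[0, 0, 0, 0]
Initial: VV[1]=[0, 0, 0, 0]
Initial: VV[2]=[0, 0, 0, 0]
Initial: VV[3]=[0, 0, 0, 0]
Event 1: LOCAL 0: VV[0][0]++ -> VV[0]=[1, 0, 0, 0]
Event 2: LOCAL 3: VV[3][3]++ -> VV[3]=[0, 0, 0, 1]
Event 3: LOCAL 2: VV[2][2]++ -> VV[2]=[0, 0, 1, 0]
Event 4: LOCAL 0: VV[0][0]++ -> VV[0]=[2, 0, 0, 0]
Event 5: LOCAL 3: VV[3][3]++ -> VV[3]=[0, 0, 0, 2]
Event 6: SEND 1->2: VV[1][1]++ -> VV[1]=[0, 1, 0, 0], msg_vec=[0, 1, 0, 0]; VV[2]=max(VV[2],msg_vec) then VV[2][2]++ -> VV[2]=[0, 1, 2, 0]
Event 7: SEND 2->0: VV[2][2]++ -> VV[2]=[0, 1, 3, 0], msg_vec=[0, 1, 3, 0]; VV[0]=max(VV[0],msg_vec) then VV[0][0]++ -> VV[0]=[3, 1, 3, 0]
Event 8: SEND 3->1: VV[3][3]++ -> VV[3]=[0, 0, 0, 3], msg_vec=[0, 0, 0, 3]; VV[1]=max(VV[1],msg_vec) then VV[1][1]++ -> VV[1]=[0, 2, 0, 3]
Event 3 stamp: [0, 0, 1, 0]
Event 4 stamp: [2, 0, 0, 0]
[0, 0, 1, 0] <= [2, 0, 0, 0]? False
[2, 0, 0, 0] <= [0, 0, 1, 0]? False
Relation: concurrent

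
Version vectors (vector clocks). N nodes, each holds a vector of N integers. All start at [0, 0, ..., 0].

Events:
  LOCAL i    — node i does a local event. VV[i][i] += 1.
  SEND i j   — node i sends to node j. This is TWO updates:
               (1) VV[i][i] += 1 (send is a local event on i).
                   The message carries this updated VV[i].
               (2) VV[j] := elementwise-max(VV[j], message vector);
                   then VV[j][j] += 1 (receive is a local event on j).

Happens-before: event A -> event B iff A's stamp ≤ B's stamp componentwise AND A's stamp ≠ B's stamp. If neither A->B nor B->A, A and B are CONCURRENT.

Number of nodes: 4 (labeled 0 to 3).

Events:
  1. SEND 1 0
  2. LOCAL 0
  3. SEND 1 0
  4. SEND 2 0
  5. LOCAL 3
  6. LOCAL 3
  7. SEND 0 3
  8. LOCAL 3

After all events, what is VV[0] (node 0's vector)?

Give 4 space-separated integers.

Initial: VV[0]=[0, 0, 0, 0]
Initial: VV[1]=[0, 0, 0, 0]
Initial: VV[2]=[0, 0, 0, 0]
Initial: VV[3]=[0, 0, 0, 0]
Event 1: SEND 1->0: VV[1][1]++ -> VV[1]=[0, 1, 0, 0], msg_vec=[0, 1, 0, 0]; VV[0]=max(VV[0],msg_vec) then VV[0][0]++ -> VV[0]=[1, 1, 0, 0]
Event 2: LOCAL 0: VV[0][0]++ -> VV[0]=[2, 1, 0, 0]
Event 3: SEND 1->0: VV[1][1]++ -> VV[1]=[0, 2, 0, 0], msg_vec=[0, 2, 0, 0]; VV[0]=max(VV[0],msg_vec) then VV[0][0]++ -> VV[0]=[3, 2, 0, 0]
Event 4: SEND 2->0: VV[2][2]++ -> VV[2]=[0, 0, 1, 0], msg_vec=[0, 0, 1, 0]; VV[0]=max(VV[0],msg_vec) then VV[0][0]++ -> VV[0]=[4, 2, 1, 0]
Event 5: LOCAL 3: VV[3][3]++ -> VV[3]=[0, 0, 0, 1]
Event 6: LOCAL 3: VV[3][3]++ -> VV[3]=[0, 0, 0, 2]
Event 7: SEND 0->3: VV[0][0]++ -> VV[0]=[5, 2, 1, 0], msg_vec=[5, 2, 1, 0]; VV[3]=max(VV[3],msg_vec) then VV[3][3]++ -> VV[3]=[5, 2, 1, 3]
Event 8: LOCAL 3: VV[3][3]++ -> VV[3]=[5, 2, 1, 4]
Final vectors: VV[0]=[5, 2, 1, 0]; VV[1]=[0, 2, 0, 0]; VV[2]=[0, 0, 1, 0]; VV[3]=[5, 2, 1, 4]

Answer: 5 2 1 0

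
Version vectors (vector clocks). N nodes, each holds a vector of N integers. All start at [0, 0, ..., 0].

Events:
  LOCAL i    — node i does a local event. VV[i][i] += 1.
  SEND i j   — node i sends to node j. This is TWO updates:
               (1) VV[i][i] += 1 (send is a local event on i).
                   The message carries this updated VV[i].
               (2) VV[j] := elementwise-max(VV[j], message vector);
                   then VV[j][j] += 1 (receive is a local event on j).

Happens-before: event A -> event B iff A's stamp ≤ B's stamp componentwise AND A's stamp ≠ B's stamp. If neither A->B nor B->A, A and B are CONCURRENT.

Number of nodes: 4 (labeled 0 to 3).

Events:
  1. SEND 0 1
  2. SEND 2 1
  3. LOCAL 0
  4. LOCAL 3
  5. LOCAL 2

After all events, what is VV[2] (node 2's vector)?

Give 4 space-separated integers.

Initial: VV[0]=[0, 0, 0, 0]
Initial: VV[1]=[0, 0, 0, 0]
Initial: VV[2]=[0, 0, 0, 0]
Initial: VV[3]=[0, 0, 0, 0]
Event 1: SEND 0->1: VV[0][0]++ -> VV[0]=[1, 0, 0, 0], msg_vec=[1, 0, 0, 0]; VV[1]=max(VV[1],msg_vec) then VV[1][1]++ -> VV[1]=[1, 1, 0, 0]
Event 2: SEND 2->1: VV[2][2]++ -> VV[2]=[0, 0, 1, 0], msg_vec=[0, 0, 1, 0]; VV[1]=max(VV[1],msg_vec) then VV[1][1]++ -> VV[1]=[1, 2, 1, 0]
Event 3: LOCAL 0: VV[0][0]++ -> VV[0]=[2, 0, 0, 0]
Event 4: LOCAL 3: VV[3][3]++ -> VV[3]=[0, 0, 0, 1]
Event 5: LOCAL 2: VV[2][2]++ -> VV[2]=[0, 0, 2, 0]
Final vectors: VV[0]=[2, 0, 0, 0]; VV[1]=[1, 2, 1, 0]; VV[2]=[0, 0, 2, 0]; VV[3]=[0, 0, 0, 1]

Answer: 0 0 2 0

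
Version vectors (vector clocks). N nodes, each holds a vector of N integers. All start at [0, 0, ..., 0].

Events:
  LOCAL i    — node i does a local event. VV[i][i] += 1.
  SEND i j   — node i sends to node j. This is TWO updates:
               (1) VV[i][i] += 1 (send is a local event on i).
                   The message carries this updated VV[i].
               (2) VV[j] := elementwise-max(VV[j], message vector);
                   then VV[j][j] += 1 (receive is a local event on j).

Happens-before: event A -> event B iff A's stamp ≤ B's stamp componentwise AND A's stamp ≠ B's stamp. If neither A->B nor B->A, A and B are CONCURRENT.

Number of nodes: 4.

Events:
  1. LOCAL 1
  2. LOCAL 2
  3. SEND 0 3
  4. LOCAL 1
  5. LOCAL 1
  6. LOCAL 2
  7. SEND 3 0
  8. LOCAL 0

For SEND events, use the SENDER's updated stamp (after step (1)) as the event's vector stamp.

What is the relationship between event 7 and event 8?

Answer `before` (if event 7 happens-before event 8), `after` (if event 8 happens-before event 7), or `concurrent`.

Initial: VV[0]=[0, 0, 0, 0]
Initial: VV[1]=[0, 0, 0, 0]
Initial: VV[2]=[0, 0, 0, 0]
Initial: VV[3]=[0, 0, 0, 0]
Event 1: LOCAL 1: VV[1][1]++ -> VV[1]=[0, 1, 0, 0]
Event 2: LOCAL 2: VV[2][2]++ -> VV[2]=[0, 0, 1, 0]
Event 3: SEND 0->3: VV[0][0]++ -> VV[0]=[1, 0, 0, 0], msg_vec=[1, 0, 0, 0]; VV[3]=max(VV[3],msg_vec) then VV[3][3]++ -> VV[3]=[1, 0, 0, 1]
Event 4: LOCAL 1: VV[1][1]++ -> VV[1]=[0, 2, 0, 0]
Event 5: LOCAL 1: VV[1][1]++ -> VV[1]=[0, 3, 0, 0]
Event 6: LOCAL 2: VV[2][2]++ -> VV[2]=[0, 0, 2, 0]
Event 7: SEND 3->0: VV[3][3]++ -> VV[3]=[1, 0, 0, 2], msg_vec=[1, 0, 0, 2]; VV[0]=max(VV[0],msg_vec) then VV[0][0]++ -> VV[0]=[2, 0, 0, 2]
Event 8: LOCAL 0: VV[0][0]++ -> VV[0]=[3, 0, 0, 2]
Event 7 stamp: [1, 0, 0, 2]
Event 8 stamp: [3, 0, 0, 2]
[1, 0, 0, 2] <= [3, 0, 0, 2]? True
[3, 0, 0, 2] <= [1, 0, 0, 2]? False
Relation: before

Answer: before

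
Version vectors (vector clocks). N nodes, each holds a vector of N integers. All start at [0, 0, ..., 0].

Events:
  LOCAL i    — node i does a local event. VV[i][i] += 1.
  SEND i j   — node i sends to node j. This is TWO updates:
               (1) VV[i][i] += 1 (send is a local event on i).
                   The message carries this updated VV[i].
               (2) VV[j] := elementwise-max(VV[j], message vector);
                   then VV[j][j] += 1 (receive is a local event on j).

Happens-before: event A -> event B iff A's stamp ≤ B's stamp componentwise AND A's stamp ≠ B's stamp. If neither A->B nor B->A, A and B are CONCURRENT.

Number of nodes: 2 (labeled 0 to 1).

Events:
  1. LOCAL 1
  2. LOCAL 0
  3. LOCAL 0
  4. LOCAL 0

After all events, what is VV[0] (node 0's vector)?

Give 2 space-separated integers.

Answer: 3 0

Derivation:
Initial: VV[0]=[0, 0]
Initial: VV[1]=[0, 0]
Event 1: LOCAL 1: VV[1][1]++ -> VV[1]=[0, 1]
Event 2: LOCAL 0: VV[0][0]++ -> VV[0]=[1, 0]
Event 3: LOCAL 0: VV[0][0]++ -> VV[0]=[2, 0]
Event 4: LOCAL 0: VV[0][0]++ -> VV[0]=[3, 0]
Final vectors: VV[0]=[3, 0]; VV[1]=[0, 1]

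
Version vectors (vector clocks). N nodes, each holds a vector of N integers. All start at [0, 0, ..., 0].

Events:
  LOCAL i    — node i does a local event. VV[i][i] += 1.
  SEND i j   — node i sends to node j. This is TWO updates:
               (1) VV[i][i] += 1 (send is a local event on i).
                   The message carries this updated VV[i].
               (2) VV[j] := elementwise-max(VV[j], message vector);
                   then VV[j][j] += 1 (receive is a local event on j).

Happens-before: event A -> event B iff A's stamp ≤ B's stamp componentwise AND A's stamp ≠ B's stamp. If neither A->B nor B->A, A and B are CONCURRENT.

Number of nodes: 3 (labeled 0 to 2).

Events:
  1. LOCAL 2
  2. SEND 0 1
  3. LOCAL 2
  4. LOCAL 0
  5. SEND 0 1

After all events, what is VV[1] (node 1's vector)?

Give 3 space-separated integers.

Initial: VV[0]=[0, 0, 0]
Initial: VV[1]=[0, 0, 0]
Initial: VV[2]=[0, 0, 0]
Event 1: LOCAL 2: VV[2][2]++ -> VV[2]=[0, 0, 1]
Event 2: SEND 0->1: VV[0][0]++ -> VV[0]=[1, 0, 0], msg_vec=[1, 0, 0]; VV[1]=max(VV[1],msg_vec) then VV[1][1]++ -> VV[1]=[1, 1, 0]
Event 3: LOCAL 2: VV[2][2]++ -> VV[2]=[0, 0, 2]
Event 4: LOCAL 0: VV[0][0]++ -> VV[0]=[2, 0, 0]
Event 5: SEND 0->1: VV[0][0]++ -> VV[0]=[3, 0, 0], msg_vec=[3, 0, 0]; VV[1]=max(VV[1],msg_vec) then VV[1][1]++ -> VV[1]=[3, 2, 0]
Final vectors: VV[0]=[3, 0, 0]; VV[1]=[3, 2, 0]; VV[2]=[0, 0, 2]

Answer: 3 2 0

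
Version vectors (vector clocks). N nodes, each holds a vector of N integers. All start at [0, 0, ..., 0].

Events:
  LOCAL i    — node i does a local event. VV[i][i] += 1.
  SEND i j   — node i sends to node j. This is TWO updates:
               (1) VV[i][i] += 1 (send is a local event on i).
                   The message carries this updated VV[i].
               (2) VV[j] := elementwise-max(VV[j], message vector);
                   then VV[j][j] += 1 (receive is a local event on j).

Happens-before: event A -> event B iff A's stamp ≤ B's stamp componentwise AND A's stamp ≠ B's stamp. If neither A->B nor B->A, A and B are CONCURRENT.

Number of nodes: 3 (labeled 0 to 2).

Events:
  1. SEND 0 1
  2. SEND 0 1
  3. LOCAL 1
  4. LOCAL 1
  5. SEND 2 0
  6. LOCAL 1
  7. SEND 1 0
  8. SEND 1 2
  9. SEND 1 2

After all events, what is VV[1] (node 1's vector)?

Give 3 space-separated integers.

Answer: 2 8 0

Derivation:
Initial: VV[0]=[0, 0, 0]
Initial: VV[1]=[0, 0, 0]
Initial: VV[2]=[0, 0, 0]
Event 1: SEND 0->1: VV[0][0]++ -> VV[0]=[1, 0, 0], msg_vec=[1, 0, 0]; VV[1]=max(VV[1],msg_vec) then VV[1][1]++ -> VV[1]=[1, 1, 0]
Event 2: SEND 0->1: VV[0][0]++ -> VV[0]=[2, 0, 0], msg_vec=[2, 0, 0]; VV[1]=max(VV[1],msg_vec) then VV[1][1]++ -> VV[1]=[2, 2, 0]
Event 3: LOCAL 1: VV[1][1]++ -> VV[1]=[2, 3, 0]
Event 4: LOCAL 1: VV[1][1]++ -> VV[1]=[2, 4, 0]
Event 5: SEND 2->0: VV[2][2]++ -> VV[2]=[0, 0, 1], msg_vec=[0, 0, 1]; VV[0]=max(VV[0],msg_vec) then VV[0][0]++ -> VV[0]=[3, 0, 1]
Event 6: LOCAL 1: VV[1][1]++ -> VV[1]=[2, 5, 0]
Event 7: SEND 1->0: VV[1][1]++ -> VV[1]=[2, 6, 0], msg_vec=[2, 6, 0]; VV[0]=max(VV[0],msg_vec) then VV[0][0]++ -> VV[0]=[4, 6, 1]
Event 8: SEND 1->2: VV[1][1]++ -> VV[1]=[2, 7, 0], msg_vec=[2, 7, 0]; VV[2]=max(VV[2],msg_vec) then VV[2][2]++ -> VV[2]=[2, 7, 2]
Event 9: SEND 1->2: VV[1][1]++ -> VV[1]=[2, 8, 0], msg_vec=[2, 8, 0]; VV[2]=max(VV[2],msg_vec) then VV[2][2]++ -> VV[2]=[2, 8, 3]
Final vectors: VV[0]=[4, 6, 1]; VV[1]=[2, 8, 0]; VV[2]=[2, 8, 3]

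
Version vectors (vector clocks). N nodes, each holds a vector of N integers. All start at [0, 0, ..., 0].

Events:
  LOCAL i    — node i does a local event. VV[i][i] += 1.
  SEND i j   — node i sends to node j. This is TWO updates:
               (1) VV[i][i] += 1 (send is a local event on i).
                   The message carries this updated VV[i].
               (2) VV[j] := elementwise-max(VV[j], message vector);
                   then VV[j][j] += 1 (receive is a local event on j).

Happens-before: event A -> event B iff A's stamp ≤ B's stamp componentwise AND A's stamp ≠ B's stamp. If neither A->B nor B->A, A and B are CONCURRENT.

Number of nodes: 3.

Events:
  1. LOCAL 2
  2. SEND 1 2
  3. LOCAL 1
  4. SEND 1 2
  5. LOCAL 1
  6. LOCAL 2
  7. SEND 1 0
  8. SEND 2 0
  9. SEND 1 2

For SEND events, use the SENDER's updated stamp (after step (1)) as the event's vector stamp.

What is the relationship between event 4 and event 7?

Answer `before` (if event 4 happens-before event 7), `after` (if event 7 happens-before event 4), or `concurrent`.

Answer: before

Derivation:
Initial: VV[0]=[0, 0, 0]
Initial: VV[1]=[0, 0, 0]
Initial: VV[2]=[0, 0, 0]
Event 1: LOCAL 2: VV[2][2]++ -> VV[2]=[0, 0, 1]
Event 2: SEND 1->2: VV[1][1]++ -> VV[1]=[0, 1, 0], msg_vec=[0, 1, 0]; VV[2]=max(VV[2],msg_vec) then VV[2][2]++ -> VV[2]=[0, 1, 2]
Event 3: LOCAL 1: VV[1][1]++ -> VV[1]=[0, 2, 0]
Event 4: SEND 1->2: VV[1][1]++ -> VV[1]=[0, 3, 0], msg_vec=[0, 3, 0]; VV[2]=max(VV[2],msg_vec) then VV[2][2]++ -> VV[2]=[0, 3, 3]
Event 5: LOCAL 1: VV[1][1]++ -> VV[1]=[0, 4, 0]
Event 6: LOCAL 2: VV[2][2]++ -> VV[2]=[0, 3, 4]
Event 7: SEND 1->0: VV[1][1]++ -> VV[1]=[0, 5, 0], msg_vec=[0, 5, 0]; VV[0]=max(VV[0],msg_vec) then VV[0][0]++ -> VV[0]=[1, 5, 0]
Event 8: SEND 2->0: VV[2][2]++ -> VV[2]=[0, 3, 5], msg_vec=[0, 3, 5]; VV[0]=max(VV[0],msg_vec) then VV[0][0]++ -> VV[0]=[2, 5, 5]
Event 9: SEND 1->2: VV[1][1]++ -> VV[1]=[0, 6, 0], msg_vec=[0, 6, 0]; VV[2]=max(VV[2],msg_vec) then VV[2][2]++ -> VV[2]=[0, 6, 6]
Event 4 stamp: [0, 3, 0]
Event 7 stamp: [0, 5, 0]
[0, 3, 0] <= [0, 5, 0]? True
[0, 5, 0] <= [0, 3, 0]? False
Relation: before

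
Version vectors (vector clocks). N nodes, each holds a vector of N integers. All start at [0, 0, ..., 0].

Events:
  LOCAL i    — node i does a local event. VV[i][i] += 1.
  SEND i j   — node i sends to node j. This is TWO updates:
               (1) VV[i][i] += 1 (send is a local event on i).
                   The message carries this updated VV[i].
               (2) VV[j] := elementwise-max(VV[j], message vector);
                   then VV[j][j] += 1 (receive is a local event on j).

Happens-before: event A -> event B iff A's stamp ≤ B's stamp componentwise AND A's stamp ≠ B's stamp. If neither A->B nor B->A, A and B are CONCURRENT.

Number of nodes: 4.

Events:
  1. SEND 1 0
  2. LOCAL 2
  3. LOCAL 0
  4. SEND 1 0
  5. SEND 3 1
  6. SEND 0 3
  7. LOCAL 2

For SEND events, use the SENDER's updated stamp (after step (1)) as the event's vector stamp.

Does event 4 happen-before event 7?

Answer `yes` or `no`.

Initial: VV[0]=[0, 0, 0, 0]
Initial: VV[1]=[0, 0, 0, 0]
Initial: VV[2]=[0, 0, 0, 0]
Initial: VV[3]=[0, 0, 0, 0]
Event 1: SEND 1->0: VV[1][1]++ -> VV[1]=[0, 1, 0, 0], msg_vec=[0, 1, 0, 0]; VV[0]=max(VV[0],msg_vec) then VV[0][0]++ -> VV[0]=[1, 1, 0, 0]
Event 2: LOCAL 2: VV[2][2]++ -> VV[2]=[0, 0, 1, 0]
Event 3: LOCAL 0: VV[0][0]++ -> VV[0]=[2, 1, 0, 0]
Event 4: SEND 1->0: VV[1][1]++ -> VV[1]=[0, 2, 0, 0], msg_vec=[0, 2, 0, 0]; VV[0]=max(VV[0],msg_vec) then VV[0][0]++ -> VV[0]=[3, 2, 0, 0]
Event 5: SEND 3->1: VV[3][3]++ -> VV[3]=[0, 0, 0, 1], msg_vec=[0, 0, 0, 1]; VV[1]=max(VV[1],msg_vec) then VV[1][1]++ -> VV[1]=[0, 3, 0, 1]
Event 6: SEND 0->3: VV[0][0]++ -> VV[0]=[4, 2, 0, 0], msg_vec=[4, 2, 0, 0]; VV[3]=max(VV[3],msg_vec) then VV[3][3]++ -> VV[3]=[4, 2, 0, 2]
Event 7: LOCAL 2: VV[2][2]++ -> VV[2]=[0, 0, 2, 0]
Event 4 stamp: [0, 2, 0, 0]
Event 7 stamp: [0, 0, 2, 0]
[0, 2, 0, 0] <= [0, 0, 2, 0]? False. Equal? False. Happens-before: False

Answer: no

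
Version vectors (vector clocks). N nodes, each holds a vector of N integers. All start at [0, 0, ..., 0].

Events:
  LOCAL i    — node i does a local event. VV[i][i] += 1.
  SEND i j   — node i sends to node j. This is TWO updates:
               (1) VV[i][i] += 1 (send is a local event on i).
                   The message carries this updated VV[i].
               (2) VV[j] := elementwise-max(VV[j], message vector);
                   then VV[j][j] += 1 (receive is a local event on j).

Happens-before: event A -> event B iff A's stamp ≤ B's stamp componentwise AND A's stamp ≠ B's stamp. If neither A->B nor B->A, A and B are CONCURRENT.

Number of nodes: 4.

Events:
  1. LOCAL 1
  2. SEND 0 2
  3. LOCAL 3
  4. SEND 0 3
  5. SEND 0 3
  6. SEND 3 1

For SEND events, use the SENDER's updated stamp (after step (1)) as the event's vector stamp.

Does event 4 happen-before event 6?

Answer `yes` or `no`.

Initial: VV[0]=[0, 0, 0, 0]
Initial: VV[1]=[0, 0, 0, 0]
Initial: VV[2]=[0, 0, 0, 0]
Initial: VV[3]=[0, 0, 0, 0]
Event 1: LOCAL 1: VV[1][1]++ -> VV[1]=[0, 1, 0, 0]
Event 2: SEND 0->2: VV[0][0]++ -> VV[0]=[1, 0, 0, 0], msg_vec=[1, 0, 0, 0]; VV[2]=max(VV[2],msg_vec) then VV[2][2]++ -> VV[2]=[1, 0, 1, 0]
Event 3: LOCAL 3: VV[3][3]++ -> VV[3]=[0, 0, 0, 1]
Event 4: SEND 0->3: VV[0][0]++ -> VV[0]=[2, 0, 0, 0], msg_vec=[2, 0, 0, 0]; VV[3]=max(VV[3],msg_vec) then VV[3][3]++ -> VV[3]=[2, 0, 0, 2]
Event 5: SEND 0->3: VV[0][0]++ -> VV[0]=[3, 0, 0, 0], msg_vec=[3, 0, 0, 0]; VV[3]=max(VV[3],msg_vec) then VV[3][3]++ -> VV[3]=[3, 0, 0, 3]
Event 6: SEND 3->1: VV[3][3]++ -> VV[3]=[3, 0, 0, 4], msg_vec=[3, 0, 0, 4]; VV[1]=max(VV[1],msg_vec) then VV[1][1]++ -> VV[1]=[3, 2, 0, 4]
Event 4 stamp: [2, 0, 0, 0]
Event 6 stamp: [3, 0, 0, 4]
[2, 0, 0, 0] <= [3, 0, 0, 4]? True. Equal? False. Happens-before: True

Answer: yes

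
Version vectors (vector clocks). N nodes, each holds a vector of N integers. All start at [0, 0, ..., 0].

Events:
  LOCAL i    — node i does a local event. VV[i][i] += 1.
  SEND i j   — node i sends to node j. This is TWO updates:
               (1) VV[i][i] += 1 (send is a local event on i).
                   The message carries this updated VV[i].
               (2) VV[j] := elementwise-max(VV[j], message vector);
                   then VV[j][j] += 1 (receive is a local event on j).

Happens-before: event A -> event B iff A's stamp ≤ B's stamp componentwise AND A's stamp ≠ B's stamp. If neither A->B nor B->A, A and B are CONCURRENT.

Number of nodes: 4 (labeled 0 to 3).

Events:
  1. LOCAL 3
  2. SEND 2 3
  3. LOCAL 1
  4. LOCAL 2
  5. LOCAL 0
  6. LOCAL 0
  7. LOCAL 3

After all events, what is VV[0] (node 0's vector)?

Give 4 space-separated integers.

Initial: VV[0]=[0, 0, 0, 0]
Initial: VV[1]=[0, 0, 0, 0]
Initial: VV[2]=[0, 0, 0, 0]
Initial: VV[3]=[0, 0, 0, 0]
Event 1: LOCAL 3: VV[3][3]++ -> VV[3]=[0, 0, 0, 1]
Event 2: SEND 2->3: VV[2][2]++ -> VV[2]=[0, 0, 1, 0], msg_vec=[0, 0, 1, 0]; VV[3]=max(VV[3],msg_vec) then VV[3][3]++ -> VV[3]=[0, 0, 1, 2]
Event 3: LOCAL 1: VV[1][1]++ -> VV[1]=[0, 1, 0, 0]
Event 4: LOCAL 2: VV[2][2]++ -> VV[2]=[0, 0, 2, 0]
Event 5: LOCAL 0: VV[0][0]++ -> VV[0]=[1, 0, 0, 0]
Event 6: LOCAL 0: VV[0][0]++ -> VV[0]=[2, 0, 0, 0]
Event 7: LOCAL 3: VV[3][3]++ -> VV[3]=[0, 0, 1, 3]
Final vectors: VV[0]=[2, 0, 0, 0]; VV[1]=[0, 1, 0, 0]; VV[2]=[0, 0, 2, 0]; VV[3]=[0, 0, 1, 3]

Answer: 2 0 0 0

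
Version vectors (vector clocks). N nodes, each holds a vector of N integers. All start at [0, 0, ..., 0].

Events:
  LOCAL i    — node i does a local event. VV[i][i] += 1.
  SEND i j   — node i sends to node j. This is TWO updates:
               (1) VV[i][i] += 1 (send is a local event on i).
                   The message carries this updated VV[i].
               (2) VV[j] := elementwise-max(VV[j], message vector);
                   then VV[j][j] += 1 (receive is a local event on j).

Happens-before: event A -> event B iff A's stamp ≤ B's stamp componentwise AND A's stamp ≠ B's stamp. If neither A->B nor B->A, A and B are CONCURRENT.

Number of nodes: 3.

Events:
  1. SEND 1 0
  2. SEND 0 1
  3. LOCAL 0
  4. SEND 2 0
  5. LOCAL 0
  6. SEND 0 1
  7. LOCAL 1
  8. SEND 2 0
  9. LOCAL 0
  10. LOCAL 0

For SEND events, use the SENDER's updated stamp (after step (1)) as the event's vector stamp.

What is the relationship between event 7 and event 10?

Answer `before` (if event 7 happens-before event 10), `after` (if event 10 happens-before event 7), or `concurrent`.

Answer: concurrent

Derivation:
Initial: VV[0]=[0, 0, 0]
Initial: VV[1]=[0, 0, 0]
Initial: VV[2]=[0, 0, 0]
Event 1: SEND 1->0: VV[1][1]++ -> VV[1]=[0, 1, 0], msg_vec=[0, 1, 0]; VV[0]=max(VV[0],msg_vec) then VV[0][0]++ -> VV[0]=[1, 1, 0]
Event 2: SEND 0->1: VV[0][0]++ -> VV[0]=[2, 1, 0], msg_vec=[2, 1, 0]; VV[1]=max(VV[1],msg_vec) then VV[1][1]++ -> VV[1]=[2, 2, 0]
Event 3: LOCAL 0: VV[0][0]++ -> VV[0]=[3, 1, 0]
Event 4: SEND 2->0: VV[2][2]++ -> VV[2]=[0, 0, 1], msg_vec=[0, 0, 1]; VV[0]=max(VV[0],msg_vec) then VV[0][0]++ -> VV[0]=[4, 1, 1]
Event 5: LOCAL 0: VV[0][0]++ -> VV[0]=[5, 1, 1]
Event 6: SEND 0->1: VV[0][0]++ -> VV[0]=[6, 1, 1], msg_vec=[6, 1, 1]; VV[1]=max(VV[1],msg_vec) then VV[1][1]++ -> VV[1]=[6, 3, 1]
Event 7: LOCAL 1: VV[1][1]++ -> VV[1]=[6, 4, 1]
Event 8: SEND 2->0: VV[2][2]++ -> VV[2]=[0, 0, 2], msg_vec=[0, 0, 2]; VV[0]=max(VV[0],msg_vec) then VV[0][0]++ -> VV[0]=[7, 1, 2]
Event 9: LOCAL 0: VV[0][0]++ -> VV[0]=[8, 1, 2]
Event 10: LOCAL 0: VV[0][0]++ -> VV[0]=[9, 1, 2]
Event 7 stamp: [6, 4, 1]
Event 10 stamp: [9, 1, 2]
[6, 4, 1] <= [9, 1, 2]? False
[9, 1, 2] <= [6, 4, 1]? False
Relation: concurrent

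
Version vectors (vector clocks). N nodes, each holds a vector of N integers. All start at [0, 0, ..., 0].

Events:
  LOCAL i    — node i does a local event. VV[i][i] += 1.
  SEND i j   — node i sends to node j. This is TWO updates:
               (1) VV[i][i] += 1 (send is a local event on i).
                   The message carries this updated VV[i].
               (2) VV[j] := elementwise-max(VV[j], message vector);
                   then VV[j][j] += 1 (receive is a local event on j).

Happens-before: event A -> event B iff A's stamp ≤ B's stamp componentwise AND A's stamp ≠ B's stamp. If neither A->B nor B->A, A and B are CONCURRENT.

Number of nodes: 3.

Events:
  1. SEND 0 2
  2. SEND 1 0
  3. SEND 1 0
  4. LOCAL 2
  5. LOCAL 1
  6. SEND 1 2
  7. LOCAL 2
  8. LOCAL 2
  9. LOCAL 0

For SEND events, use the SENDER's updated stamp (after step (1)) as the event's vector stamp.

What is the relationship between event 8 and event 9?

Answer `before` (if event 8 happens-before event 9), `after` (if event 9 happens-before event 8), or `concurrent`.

Answer: concurrent

Derivation:
Initial: VV[0]=[0, 0, 0]
Initial: VV[1]=[0, 0, 0]
Initial: VV[2]=[0, 0, 0]
Event 1: SEND 0->2: VV[0][0]++ -> VV[0]=[1, 0, 0], msg_vec=[1, 0, 0]; VV[2]=max(VV[2],msg_vec) then VV[2][2]++ -> VV[2]=[1, 0, 1]
Event 2: SEND 1->0: VV[1][1]++ -> VV[1]=[0, 1, 0], msg_vec=[0, 1, 0]; VV[0]=max(VV[0],msg_vec) then VV[0][0]++ -> VV[0]=[2, 1, 0]
Event 3: SEND 1->0: VV[1][1]++ -> VV[1]=[0, 2, 0], msg_vec=[0, 2, 0]; VV[0]=max(VV[0],msg_vec) then VV[0][0]++ -> VV[0]=[3, 2, 0]
Event 4: LOCAL 2: VV[2][2]++ -> VV[2]=[1, 0, 2]
Event 5: LOCAL 1: VV[1][1]++ -> VV[1]=[0, 3, 0]
Event 6: SEND 1->2: VV[1][1]++ -> VV[1]=[0, 4, 0], msg_vec=[0, 4, 0]; VV[2]=max(VV[2],msg_vec) then VV[2][2]++ -> VV[2]=[1, 4, 3]
Event 7: LOCAL 2: VV[2][2]++ -> VV[2]=[1, 4, 4]
Event 8: LOCAL 2: VV[2][2]++ -> VV[2]=[1, 4, 5]
Event 9: LOCAL 0: VV[0][0]++ -> VV[0]=[4, 2, 0]
Event 8 stamp: [1, 4, 5]
Event 9 stamp: [4, 2, 0]
[1, 4, 5] <= [4, 2, 0]? False
[4, 2, 0] <= [1, 4, 5]? False
Relation: concurrent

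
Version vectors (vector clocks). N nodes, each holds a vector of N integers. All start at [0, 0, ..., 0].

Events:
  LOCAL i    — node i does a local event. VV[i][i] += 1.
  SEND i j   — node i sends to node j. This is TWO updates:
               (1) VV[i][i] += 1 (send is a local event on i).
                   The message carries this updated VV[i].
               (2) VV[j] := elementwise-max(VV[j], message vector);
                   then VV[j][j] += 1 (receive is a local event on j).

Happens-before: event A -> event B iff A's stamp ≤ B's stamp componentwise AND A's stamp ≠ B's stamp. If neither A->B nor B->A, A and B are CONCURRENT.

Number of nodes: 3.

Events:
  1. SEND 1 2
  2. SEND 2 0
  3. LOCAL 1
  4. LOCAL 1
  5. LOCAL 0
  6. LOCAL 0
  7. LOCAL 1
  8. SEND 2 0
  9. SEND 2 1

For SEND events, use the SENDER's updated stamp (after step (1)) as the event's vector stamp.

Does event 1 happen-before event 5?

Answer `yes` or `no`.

Initial: VV[0]=[0, 0, 0]
Initial: VV[1]=[0, 0, 0]
Initial: VV[2]=[0, 0, 0]
Event 1: SEND 1->2: VV[1][1]++ -> VV[1]=[0, 1, 0], msg_vec=[0, 1, 0]; VV[2]=max(VV[2],msg_vec) then VV[2][2]++ -> VV[2]=[0, 1, 1]
Event 2: SEND 2->0: VV[2][2]++ -> VV[2]=[0, 1, 2], msg_vec=[0, 1, 2]; VV[0]=max(VV[0],msg_vec) then VV[0][0]++ -> VV[0]=[1, 1, 2]
Event 3: LOCAL 1: VV[1][1]++ -> VV[1]=[0, 2, 0]
Event 4: LOCAL 1: VV[1][1]++ -> VV[1]=[0, 3, 0]
Event 5: LOCAL 0: VV[0][0]++ -> VV[0]=[2, 1, 2]
Event 6: LOCAL 0: VV[0][0]++ -> VV[0]=[3, 1, 2]
Event 7: LOCAL 1: VV[1][1]++ -> VV[1]=[0, 4, 0]
Event 8: SEND 2->0: VV[2][2]++ -> VV[2]=[0, 1, 3], msg_vec=[0, 1, 3]; VV[0]=max(VV[0],msg_vec) then VV[0][0]++ -> VV[0]=[4, 1, 3]
Event 9: SEND 2->1: VV[2][2]++ -> VV[2]=[0, 1, 4], msg_vec=[0, 1, 4]; VV[1]=max(VV[1],msg_vec) then VV[1][1]++ -> VV[1]=[0, 5, 4]
Event 1 stamp: [0, 1, 0]
Event 5 stamp: [2, 1, 2]
[0, 1, 0] <= [2, 1, 2]? True. Equal? False. Happens-before: True

Answer: yes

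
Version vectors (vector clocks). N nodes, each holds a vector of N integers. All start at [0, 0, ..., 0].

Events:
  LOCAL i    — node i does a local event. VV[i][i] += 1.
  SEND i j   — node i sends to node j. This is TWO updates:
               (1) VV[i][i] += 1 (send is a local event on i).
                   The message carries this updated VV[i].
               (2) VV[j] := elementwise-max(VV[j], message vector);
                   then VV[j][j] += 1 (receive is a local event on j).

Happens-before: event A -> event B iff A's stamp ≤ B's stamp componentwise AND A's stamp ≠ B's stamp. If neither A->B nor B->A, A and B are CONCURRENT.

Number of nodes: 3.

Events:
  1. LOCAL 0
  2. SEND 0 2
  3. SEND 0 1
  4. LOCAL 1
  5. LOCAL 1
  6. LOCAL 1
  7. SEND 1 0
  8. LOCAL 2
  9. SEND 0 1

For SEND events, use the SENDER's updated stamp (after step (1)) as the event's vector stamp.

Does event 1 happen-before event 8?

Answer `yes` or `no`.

Answer: yes

Derivation:
Initial: VV[0]=[0, 0, 0]
Initial: VV[1]=[0, 0, 0]
Initial: VV[2]=[0, 0, 0]
Event 1: LOCAL 0: VV[0][0]++ -> VV[0]=[1, 0, 0]
Event 2: SEND 0->2: VV[0][0]++ -> VV[0]=[2, 0, 0], msg_vec=[2, 0, 0]; VV[2]=max(VV[2],msg_vec) then VV[2][2]++ -> VV[2]=[2, 0, 1]
Event 3: SEND 0->1: VV[0][0]++ -> VV[0]=[3, 0, 0], msg_vec=[3, 0, 0]; VV[1]=max(VV[1],msg_vec) then VV[1][1]++ -> VV[1]=[3, 1, 0]
Event 4: LOCAL 1: VV[1][1]++ -> VV[1]=[3, 2, 0]
Event 5: LOCAL 1: VV[1][1]++ -> VV[1]=[3, 3, 0]
Event 6: LOCAL 1: VV[1][1]++ -> VV[1]=[3, 4, 0]
Event 7: SEND 1->0: VV[1][1]++ -> VV[1]=[3, 5, 0], msg_vec=[3, 5, 0]; VV[0]=max(VV[0],msg_vec) then VV[0][0]++ -> VV[0]=[4, 5, 0]
Event 8: LOCAL 2: VV[2][2]++ -> VV[2]=[2, 0, 2]
Event 9: SEND 0->1: VV[0][0]++ -> VV[0]=[5, 5, 0], msg_vec=[5, 5, 0]; VV[1]=max(VV[1],msg_vec) then VV[1][1]++ -> VV[1]=[5, 6, 0]
Event 1 stamp: [1, 0, 0]
Event 8 stamp: [2, 0, 2]
[1, 0, 0] <= [2, 0, 2]? True. Equal? False. Happens-before: True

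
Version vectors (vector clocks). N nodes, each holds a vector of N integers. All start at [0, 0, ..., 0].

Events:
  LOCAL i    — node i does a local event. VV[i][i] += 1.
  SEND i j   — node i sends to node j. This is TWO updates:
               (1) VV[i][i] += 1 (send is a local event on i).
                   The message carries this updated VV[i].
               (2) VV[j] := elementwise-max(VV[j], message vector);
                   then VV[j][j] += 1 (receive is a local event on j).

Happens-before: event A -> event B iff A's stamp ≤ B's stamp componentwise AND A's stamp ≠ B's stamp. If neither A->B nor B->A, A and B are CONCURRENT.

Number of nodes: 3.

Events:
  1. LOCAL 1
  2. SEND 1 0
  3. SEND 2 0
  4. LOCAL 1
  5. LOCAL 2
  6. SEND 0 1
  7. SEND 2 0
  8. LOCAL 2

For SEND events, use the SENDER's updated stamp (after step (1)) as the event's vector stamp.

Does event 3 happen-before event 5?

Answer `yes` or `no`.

Answer: yes

Derivation:
Initial: VV[0]=[0, 0, 0]
Initial: VV[1]=[0, 0, 0]
Initial: VV[2]=[0, 0, 0]
Event 1: LOCAL 1: VV[1][1]++ -> VV[1]=[0, 1, 0]
Event 2: SEND 1->0: VV[1][1]++ -> VV[1]=[0, 2, 0], msg_vec=[0, 2, 0]; VV[0]=max(VV[0],msg_vec) then VV[0][0]++ -> VV[0]=[1, 2, 0]
Event 3: SEND 2->0: VV[2][2]++ -> VV[2]=[0, 0, 1], msg_vec=[0, 0, 1]; VV[0]=max(VV[0],msg_vec) then VV[0][0]++ -> VV[0]=[2, 2, 1]
Event 4: LOCAL 1: VV[1][1]++ -> VV[1]=[0, 3, 0]
Event 5: LOCAL 2: VV[2][2]++ -> VV[2]=[0, 0, 2]
Event 6: SEND 0->1: VV[0][0]++ -> VV[0]=[3, 2, 1], msg_vec=[3, 2, 1]; VV[1]=max(VV[1],msg_vec) then VV[1][1]++ -> VV[1]=[3, 4, 1]
Event 7: SEND 2->0: VV[2][2]++ -> VV[2]=[0, 0, 3], msg_vec=[0, 0, 3]; VV[0]=max(VV[0],msg_vec) then VV[0][0]++ -> VV[0]=[4, 2, 3]
Event 8: LOCAL 2: VV[2][2]++ -> VV[2]=[0, 0, 4]
Event 3 stamp: [0, 0, 1]
Event 5 stamp: [0, 0, 2]
[0, 0, 1] <= [0, 0, 2]? True. Equal? False. Happens-before: True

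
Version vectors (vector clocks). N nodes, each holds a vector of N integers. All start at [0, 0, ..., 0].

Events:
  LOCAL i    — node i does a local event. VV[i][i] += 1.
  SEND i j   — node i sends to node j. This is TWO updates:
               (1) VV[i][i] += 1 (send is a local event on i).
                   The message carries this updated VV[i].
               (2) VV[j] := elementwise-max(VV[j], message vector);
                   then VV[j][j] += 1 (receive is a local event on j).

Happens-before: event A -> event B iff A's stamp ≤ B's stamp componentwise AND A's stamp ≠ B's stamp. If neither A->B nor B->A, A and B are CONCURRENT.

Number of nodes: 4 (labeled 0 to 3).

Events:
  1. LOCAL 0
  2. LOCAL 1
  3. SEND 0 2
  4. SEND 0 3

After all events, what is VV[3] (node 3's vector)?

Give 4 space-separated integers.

Answer: 3 0 0 1

Derivation:
Initial: VV[0]=[0, 0, 0, 0]
Initial: VV[1]=[0, 0, 0, 0]
Initial: VV[2]=[0, 0, 0, 0]
Initial: VV[3]=[0, 0, 0, 0]
Event 1: LOCAL 0: VV[0][0]++ -> VV[0]=[1, 0, 0, 0]
Event 2: LOCAL 1: VV[1][1]++ -> VV[1]=[0, 1, 0, 0]
Event 3: SEND 0->2: VV[0][0]++ -> VV[0]=[2, 0, 0, 0], msg_vec=[2, 0, 0, 0]; VV[2]=max(VV[2],msg_vec) then VV[2][2]++ -> VV[2]=[2, 0, 1, 0]
Event 4: SEND 0->3: VV[0][0]++ -> VV[0]=[3, 0, 0, 0], msg_vec=[3, 0, 0, 0]; VV[3]=max(VV[3],msg_vec) then VV[3][3]++ -> VV[3]=[3, 0, 0, 1]
Final vectors: VV[0]=[3, 0, 0, 0]; VV[1]=[0, 1, 0, 0]; VV[2]=[2, 0, 1, 0]; VV[3]=[3, 0, 0, 1]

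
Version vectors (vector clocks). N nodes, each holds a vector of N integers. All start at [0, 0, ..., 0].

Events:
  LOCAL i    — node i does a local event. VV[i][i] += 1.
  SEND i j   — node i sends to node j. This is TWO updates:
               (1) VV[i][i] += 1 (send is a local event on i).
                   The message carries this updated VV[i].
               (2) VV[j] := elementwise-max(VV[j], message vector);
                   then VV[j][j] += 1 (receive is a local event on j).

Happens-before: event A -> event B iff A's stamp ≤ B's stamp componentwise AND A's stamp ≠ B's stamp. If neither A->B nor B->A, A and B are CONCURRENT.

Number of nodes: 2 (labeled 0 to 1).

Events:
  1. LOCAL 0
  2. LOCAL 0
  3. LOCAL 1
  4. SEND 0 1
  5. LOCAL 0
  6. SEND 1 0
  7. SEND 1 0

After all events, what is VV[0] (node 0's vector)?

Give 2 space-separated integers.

Answer: 6 4

Derivation:
Initial: VV[0]=[0, 0]
Initial: VV[1]=[0, 0]
Event 1: LOCAL 0: VV[0][0]++ -> VV[0]=[1, 0]
Event 2: LOCAL 0: VV[0][0]++ -> VV[0]=[2, 0]
Event 3: LOCAL 1: VV[1][1]++ -> VV[1]=[0, 1]
Event 4: SEND 0->1: VV[0][0]++ -> VV[0]=[3, 0], msg_vec=[3, 0]; VV[1]=max(VV[1],msg_vec) then VV[1][1]++ -> VV[1]=[3, 2]
Event 5: LOCAL 0: VV[0][0]++ -> VV[0]=[4, 0]
Event 6: SEND 1->0: VV[1][1]++ -> VV[1]=[3, 3], msg_vec=[3, 3]; VV[0]=max(VV[0],msg_vec) then VV[0][0]++ -> VV[0]=[5, 3]
Event 7: SEND 1->0: VV[1][1]++ -> VV[1]=[3, 4], msg_vec=[3, 4]; VV[0]=max(VV[0],msg_vec) then VV[0][0]++ -> VV[0]=[6, 4]
Final vectors: VV[0]=[6, 4]; VV[1]=[3, 4]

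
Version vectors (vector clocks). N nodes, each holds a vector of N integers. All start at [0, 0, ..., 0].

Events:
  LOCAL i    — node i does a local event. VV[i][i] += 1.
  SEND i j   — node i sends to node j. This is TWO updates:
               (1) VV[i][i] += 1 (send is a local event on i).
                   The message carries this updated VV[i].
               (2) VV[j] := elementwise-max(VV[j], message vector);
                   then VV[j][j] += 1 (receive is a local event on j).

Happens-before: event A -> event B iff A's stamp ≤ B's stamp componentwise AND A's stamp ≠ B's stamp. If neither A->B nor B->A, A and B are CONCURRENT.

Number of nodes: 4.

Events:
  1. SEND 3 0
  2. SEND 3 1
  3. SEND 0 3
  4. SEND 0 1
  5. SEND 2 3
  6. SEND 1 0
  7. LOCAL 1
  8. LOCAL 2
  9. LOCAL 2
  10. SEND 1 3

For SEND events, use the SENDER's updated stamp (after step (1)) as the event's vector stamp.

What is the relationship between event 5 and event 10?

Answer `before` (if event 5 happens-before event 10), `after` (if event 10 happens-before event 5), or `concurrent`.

Initial: VV[0]=[0, 0, 0, 0]
Initial: VV[1]=[0, 0, 0, 0]
Initial: VV[2]=[0, 0, 0, 0]
Initial: VV[3]=[0, 0, 0, 0]
Event 1: SEND 3->0: VV[3][3]++ -> VV[3]=[0, 0, 0, 1], msg_vec=[0, 0, 0, 1]; VV[0]=max(VV[0],msg_vec) then VV[0][0]++ -> VV[0]=[1, 0, 0, 1]
Event 2: SEND 3->1: VV[3][3]++ -> VV[3]=[0, 0, 0, 2], msg_vec=[0, 0, 0, 2]; VV[1]=max(VV[1],msg_vec) then VV[1][1]++ -> VV[1]=[0, 1, 0, 2]
Event 3: SEND 0->3: VV[0][0]++ -> VV[0]=[2, 0, 0, 1], msg_vec=[2, 0, 0, 1]; VV[3]=max(VV[3],msg_vec) then VV[3][3]++ -> VV[3]=[2, 0, 0, 3]
Event 4: SEND 0->1: VV[0][0]++ -> VV[0]=[3, 0, 0, 1], msg_vec=[3, 0, 0, 1]; VV[1]=max(VV[1],msg_vec) then VV[1][1]++ -> VV[1]=[3, 2, 0, 2]
Event 5: SEND 2->3: VV[2][2]++ -> VV[2]=[0, 0, 1, 0], msg_vec=[0, 0, 1, 0]; VV[3]=max(VV[3],msg_vec) then VV[3][3]++ -> VV[3]=[2, 0, 1, 4]
Event 6: SEND 1->0: VV[1][1]++ -> VV[1]=[3, 3, 0, 2], msg_vec=[3, 3, 0, 2]; VV[0]=max(VV[0],msg_vec) then VV[0][0]++ -> VV[0]=[4, 3, 0, 2]
Event 7: LOCAL 1: VV[1][1]++ -> VV[1]=[3, 4, 0, 2]
Event 8: LOCAL 2: VV[2][2]++ -> VV[2]=[0, 0, 2, 0]
Event 9: LOCAL 2: VV[2][2]++ -> VV[2]=[0, 0, 3, 0]
Event 10: SEND 1->3: VV[1][1]++ -> VV[1]=[3, 5, 0, 2], msg_vec=[3, 5, 0, 2]; VV[3]=max(VV[3],msg_vec) then VV[3][3]++ -> VV[3]=[3, 5, 1, 5]
Event 5 stamp: [0, 0, 1, 0]
Event 10 stamp: [3, 5, 0, 2]
[0, 0, 1, 0] <= [3, 5, 0, 2]? False
[3, 5, 0, 2] <= [0, 0, 1, 0]? False
Relation: concurrent

Answer: concurrent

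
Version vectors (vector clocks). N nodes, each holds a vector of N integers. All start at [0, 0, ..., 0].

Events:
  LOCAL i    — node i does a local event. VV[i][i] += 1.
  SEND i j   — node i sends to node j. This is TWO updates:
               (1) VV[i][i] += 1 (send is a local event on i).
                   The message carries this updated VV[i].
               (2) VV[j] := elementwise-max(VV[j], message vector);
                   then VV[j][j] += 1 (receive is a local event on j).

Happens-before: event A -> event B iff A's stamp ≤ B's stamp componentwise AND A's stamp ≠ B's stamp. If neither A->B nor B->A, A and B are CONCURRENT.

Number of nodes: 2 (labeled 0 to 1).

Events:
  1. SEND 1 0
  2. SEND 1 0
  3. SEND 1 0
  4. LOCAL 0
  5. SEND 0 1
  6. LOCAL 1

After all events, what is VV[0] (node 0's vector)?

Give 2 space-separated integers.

Answer: 5 3

Derivation:
Initial: VV[0]=[0, 0]
Initial: VV[1]=[0, 0]
Event 1: SEND 1->0: VV[1][1]++ -> VV[1]=[0, 1], msg_vec=[0, 1]; VV[0]=max(VV[0],msg_vec) then VV[0][0]++ -> VV[0]=[1, 1]
Event 2: SEND 1->0: VV[1][1]++ -> VV[1]=[0, 2], msg_vec=[0, 2]; VV[0]=max(VV[0],msg_vec) then VV[0][0]++ -> VV[0]=[2, 2]
Event 3: SEND 1->0: VV[1][1]++ -> VV[1]=[0, 3], msg_vec=[0, 3]; VV[0]=max(VV[0],msg_vec) then VV[0][0]++ -> VV[0]=[3, 3]
Event 4: LOCAL 0: VV[0][0]++ -> VV[0]=[4, 3]
Event 5: SEND 0->1: VV[0][0]++ -> VV[0]=[5, 3], msg_vec=[5, 3]; VV[1]=max(VV[1],msg_vec) then VV[1][1]++ -> VV[1]=[5, 4]
Event 6: LOCAL 1: VV[1][1]++ -> VV[1]=[5, 5]
Final vectors: VV[0]=[5, 3]; VV[1]=[5, 5]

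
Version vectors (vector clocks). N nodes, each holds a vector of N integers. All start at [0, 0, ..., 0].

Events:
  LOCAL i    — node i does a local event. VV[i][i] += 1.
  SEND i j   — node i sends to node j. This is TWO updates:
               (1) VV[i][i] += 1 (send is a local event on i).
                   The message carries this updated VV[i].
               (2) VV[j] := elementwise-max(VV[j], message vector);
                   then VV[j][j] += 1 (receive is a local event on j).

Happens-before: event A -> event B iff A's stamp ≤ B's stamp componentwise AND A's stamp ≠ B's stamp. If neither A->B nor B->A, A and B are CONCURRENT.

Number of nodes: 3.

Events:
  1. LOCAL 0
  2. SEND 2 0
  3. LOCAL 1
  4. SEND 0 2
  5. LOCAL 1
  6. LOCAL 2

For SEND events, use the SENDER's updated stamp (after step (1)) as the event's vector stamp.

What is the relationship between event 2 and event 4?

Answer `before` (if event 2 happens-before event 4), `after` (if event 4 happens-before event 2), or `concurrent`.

Initial: VV[0]=[0, 0, 0]
Initial: VV[1]=[0, 0, 0]
Initial: VV[2]=[0, 0, 0]
Event 1: LOCAL 0: VV[0][0]++ -> VV[0]=[1, 0, 0]
Event 2: SEND 2->0: VV[2][2]++ -> VV[2]=[0, 0, 1], msg_vec=[0, 0, 1]; VV[0]=max(VV[0],msg_vec) then VV[0][0]++ -> VV[0]=[2, 0, 1]
Event 3: LOCAL 1: VV[1][1]++ -> VV[1]=[0, 1, 0]
Event 4: SEND 0->2: VV[0][0]++ -> VV[0]=[3, 0, 1], msg_vec=[3, 0, 1]; VV[2]=max(VV[2],msg_vec) then VV[2][2]++ -> VV[2]=[3, 0, 2]
Event 5: LOCAL 1: VV[1][1]++ -> VV[1]=[0, 2, 0]
Event 6: LOCAL 2: VV[2][2]++ -> VV[2]=[3, 0, 3]
Event 2 stamp: [0, 0, 1]
Event 4 stamp: [3, 0, 1]
[0, 0, 1] <= [3, 0, 1]? True
[3, 0, 1] <= [0, 0, 1]? False
Relation: before

Answer: before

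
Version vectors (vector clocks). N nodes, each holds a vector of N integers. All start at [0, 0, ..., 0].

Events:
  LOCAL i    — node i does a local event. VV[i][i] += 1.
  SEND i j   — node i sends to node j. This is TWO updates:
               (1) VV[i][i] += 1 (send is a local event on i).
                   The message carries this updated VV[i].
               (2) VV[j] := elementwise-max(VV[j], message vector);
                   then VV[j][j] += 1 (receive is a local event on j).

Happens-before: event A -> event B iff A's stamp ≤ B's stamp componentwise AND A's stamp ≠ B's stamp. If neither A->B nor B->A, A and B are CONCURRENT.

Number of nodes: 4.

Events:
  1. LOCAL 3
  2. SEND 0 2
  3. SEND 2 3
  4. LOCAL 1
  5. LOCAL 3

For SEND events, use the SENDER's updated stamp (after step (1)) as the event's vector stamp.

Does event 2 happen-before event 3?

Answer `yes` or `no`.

Answer: yes

Derivation:
Initial: VV[0]=[0, 0, 0, 0]
Initial: VV[1]=[0, 0, 0, 0]
Initial: VV[2]=[0, 0, 0, 0]
Initial: VV[3]=[0, 0, 0, 0]
Event 1: LOCAL 3: VV[3][3]++ -> VV[3]=[0, 0, 0, 1]
Event 2: SEND 0->2: VV[0][0]++ -> VV[0]=[1, 0, 0, 0], msg_vec=[1, 0, 0, 0]; VV[2]=max(VV[2],msg_vec) then VV[2][2]++ -> VV[2]=[1, 0, 1, 0]
Event 3: SEND 2->3: VV[2][2]++ -> VV[2]=[1, 0, 2, 0], msg_vec=[1, 0, 2, 0]; VV[3]=max(VV[3],msg_vec) then VV[3][3]++ -> VV[3]=[1, 0, 2, 2]
Event 4: LOCAL 1: VV[1][1]++ -> VV[1]=[0, 1, 0, 0]
Event 5: LOCAL 3: VV[3][3]++ -> VV[3]=[1, 0, 2, 3]
Event 2 stamp: [1, 0, 0, 0]
Event 3 stamp: [1, 0, 2, 0]
[1, 0, 0, 0] <= [1, 0, 2, 0]? True. Equal? False. Happens-before: True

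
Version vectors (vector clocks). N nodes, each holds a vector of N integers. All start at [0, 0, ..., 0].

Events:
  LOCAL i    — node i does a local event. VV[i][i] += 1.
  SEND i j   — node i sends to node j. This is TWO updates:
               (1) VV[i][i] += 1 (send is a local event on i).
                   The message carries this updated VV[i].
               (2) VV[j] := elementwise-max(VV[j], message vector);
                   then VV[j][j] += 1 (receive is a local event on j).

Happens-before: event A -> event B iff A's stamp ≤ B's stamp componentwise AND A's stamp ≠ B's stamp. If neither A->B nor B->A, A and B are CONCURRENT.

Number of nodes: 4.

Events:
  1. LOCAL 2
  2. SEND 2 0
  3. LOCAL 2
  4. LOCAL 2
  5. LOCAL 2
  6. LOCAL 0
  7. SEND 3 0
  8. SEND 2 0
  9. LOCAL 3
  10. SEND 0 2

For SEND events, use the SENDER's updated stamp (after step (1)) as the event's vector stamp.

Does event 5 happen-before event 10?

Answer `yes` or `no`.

Answer: yes

Derivation:
Initial: VV[0]=[0, 0, 0, 0]
Initial: VV[1]=[0, 0, 0, 0]
Initial: VV[2]=[0, 0, 0, 0]
Initial: VV[3]=[0, 0, 0, 0]
Event 1: LOCAL 2: VV[2][2]++ -> VV[2]=[0, 0, 1, 0]
Event 2: SEND 2->0: VV[2][2]++ -> VV[2]=[0, 0, 2, 0], msg_vec=[0, 0, 2, 0]; VV[0]=max(VV[0],msg_vec) then VV[0][0]++ -> VV[0]=[1, 0, 2, 0]
Event 3: LOCAL 2: VV[2][2]++ -> VV[2]=[0, 0, 3, 0]
Event 4: LOCAL 2: VV[2][2]++ -> VV[2]=[0, 0, 4, 0]
Event 5: LOCAL 2: VV[2][2]++ -> VV[2]=[0, 0, 5, 0]
Event 6: LOCAL 0: VV[0][0]++ -> VV[0]=[2, 0, 2, 0]
Event 7: SEND 3->0: VV[3][3]++ -> VV[3]=[0, 0, 0, 1], msg_vec=[0, 0, 0, 1]; VV[0]=max(VV[0],msg_vec) then VV[0][0]++ -> VV[0]=[3, 0, 2, 1]
Event 8: SEND 2->0: VV[2][2]++ -> VV[2]=[0, 0, 6, 0], msg_vec=[0, 0, 6, 0]; VV[0]=max(VV[0],msg_vec) then VV[0][0]++ -> VV[0]=[4, 0, 6, 1]
Event 9: LOCAL 3: VV[3][3]++ -> VV[3]=[0, 0, 0, 2]
Event 10: SEND 0->2: VV[0][0]++ -> VV[0]=[5, 0, 6, 1], msg_vec=[5, 0, 6, 1]; VV[2]=max(VV[2],msg_vec) then VV[2][2]++ -> VV[2]=[5, 0, 7, 1]
Event 5 stamp: [0, 0, 5, 0]
Event 10 stamp: [5, 0, 6, 1]
[0, 0, 5, 0] <= [5, 0, 6, 1]? True. Equal? False. Happens-before: True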